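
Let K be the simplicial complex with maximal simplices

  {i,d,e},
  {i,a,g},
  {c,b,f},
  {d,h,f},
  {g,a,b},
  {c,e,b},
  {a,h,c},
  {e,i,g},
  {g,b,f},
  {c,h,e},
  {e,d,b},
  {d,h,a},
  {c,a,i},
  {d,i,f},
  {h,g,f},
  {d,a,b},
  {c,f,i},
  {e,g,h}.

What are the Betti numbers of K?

Order the vertices as a < b < c < d < e < f < g < h < i. Listing each simplex with vertices in this order, K has dimension 2 with simplices:

  0-simplices (9): a, b, c, d, e, f, g, h, i
  1-simplices (27): ab, ac, ad, ag, ah, ai, bc, bd, be, bf, bg, ce, cf, ch, ci, de, df, dh, di, eg, eh, ei, fg, fh, fi, gh, gi
  2-simplices (18): abd, abg, ach, aci, adh, agi, bce, bcf, bde, bfg, ceh, cfi, dei, dfh, dfi, egh, egi, fgh

so the chain groups are C_0 ≅ Z^9, C_1 ≅ Z^27, C_2 ≅ Z^18.

Boundary ∂_1: C_1 → C_0 is given by ∂[p,q] = [q] − [p]. For instance
  ∂di = i − d.
The resulting 9×27 matrix has rank 8, and its Smith normal form has invariant factors (1,1,1,1,1,1,1,1).

∂_2: C_2 → C_1 acts by ∂[p,q,r] = [q,r] − [p,r] + [p,q]. For instance
  ∂ach = ch − ah + ac,
  ∂dfh = fh − dh + df.
The 27×18 boundary matrix has rank 17 and Smith normal form diag(1,1,1,1,1,1,1,1,1,1,1,1,1,1,1,1,1).

Now H_k = ker ∂_k / im ∂_{k+1}, so:

  H_0: rank C_0 − rank ∂_1 = 9 − 8 = 1, and the invariant factors of ∂_1 are all 1, so H_0 = Z.
  H_1: rank ker ∂_1 − rank ∂_2 = (27 − 8) − 17 = 2, and the invariant factors of ∂_2 are all 1, so H_1 = Z^2.
  H_2: rank ker ∂_2 − rank ∂_3 = (18 − 17) − 0 = 1, and there is no ∂_3, so H_2 = Z.

(K is a triangulation of the torus T^2.)

Hence the Betti numbers are b_0 = 1, b_1 = 2, b_2 = 1.

b_0 = 1, b_1 = 2, b_2 = 1.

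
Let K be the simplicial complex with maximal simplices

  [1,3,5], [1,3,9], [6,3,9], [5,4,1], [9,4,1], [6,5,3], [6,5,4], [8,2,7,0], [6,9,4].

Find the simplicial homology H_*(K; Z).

H_0 = Z^2,  H_1 = 0,  H_2 = Z,  H_3 = 0.

K has 10 vertices, 18 edges, 12 triangles, 1 3-simplex.
rank ∂_0 = 0, rank ∂_1 = 8 ⇒ b_0 = 10 − 0 − 8 = 2; all invariant factors of ∂_1 are 1 so no torsion. So H_0 ≅ Z^2.
rank ∂_1 = 8, rank ∂_2 = 10 ⇒ b_1 = 18 − 8 − 10 = 0; all invariant factors of ∂_2 are 1 so no torsion. So H_1 ≅ 0.
rank ∂_2 = 10, rank ∂_3 = 1 ⇒ b_2 = 12 − 10 − 1 = 1; all invariant factors of ∂_3 are 1 so no torsion. So H_2 ≅ Z.
rank ∂_3 = 1, rank ∂_4 = 0 ⇒ b_3 = 1 − 1 − 0 = 0. So H_3 ≅ 0.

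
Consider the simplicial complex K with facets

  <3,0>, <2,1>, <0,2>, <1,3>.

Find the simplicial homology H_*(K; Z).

H_0 ≅ Z,  H_1 ≅ Z.

Order the vertices as 0 < 1 < 2 < 3. Listing each simplex with vertices in this order, K has dimension 1 with simplices:

  0-simplices (4): [0], [1], [2], [3]
  1-simplices (4): [0,2], [0,3], [1,2], [1,3]

Hence C_0 ≅ Z^4, C_1 ≅ Z^4.

Boundary ∂_1: C_1 → C_0 sends each edge [p,q] (with p < q) to q − p.
The resulting 4×4 matrix has rank 3, and its Smith normal form has invariant factors (1,1,1).

Computing H_k = (kernel of ∂_k) / (image of ∂_{k+1}):

  H_0: rank C_0 − rank ∂_1 = 4 − 3 = 1, and the invariant factors of ∂_1 are all 1, so H_0 = Z.
  H_1: rank ker ∂_1 − rank ∂_2 = (4 − 3) − 0 = 1, and there is no ∂_2, so H_1 = Z.

(K is a triangulation of the circle S^1.)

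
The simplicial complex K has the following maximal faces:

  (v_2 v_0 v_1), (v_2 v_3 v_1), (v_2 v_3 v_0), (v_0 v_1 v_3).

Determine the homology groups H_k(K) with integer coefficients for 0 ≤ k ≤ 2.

H_0 ≅ Z,  H_1 = 0,  H_2 ≅ Z.

K has 4 vertices, 6 edges, 4 triangles.
rank ∂_0 = 0, rank ∂_1 = 3 ⇒ b_0 = 4 − 0 − 3 = 1; all invariant factors of ∂_1 are 1 so no torsion. So H_0 = Z.
rank ∂_1 = 3, rank ∂_2 = 3 ⇒ b_1 = 6 − 3 − 3 = 0; all invariant factors of ∂_2 are 1 so no torsion. So H_1 = 0.
rank ∂_2 = 3, rank ∂_3 = 0 ⇒ b_2 = 4 − 3 − 0 = 1. So H_2 = Z.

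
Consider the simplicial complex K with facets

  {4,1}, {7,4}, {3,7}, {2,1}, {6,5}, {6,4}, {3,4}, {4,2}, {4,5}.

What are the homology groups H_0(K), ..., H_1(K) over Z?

H_0 = Z,  H_1 = Z^3.

K has 7 vertices, 9 edges.
rank ∂_0 = 0, rank ∂_1 = 6 ⇒ b_0 = 7 − 0 − 6 = 1; all invariant factors of ∂_1 are 1 so no torsion. So H_0 = Z.
rank ∂_1 = 6, rank ∂_2 = 0 ⇒ b_1 = 9 − 6 − 0 = 3. So H_1 = Z^3.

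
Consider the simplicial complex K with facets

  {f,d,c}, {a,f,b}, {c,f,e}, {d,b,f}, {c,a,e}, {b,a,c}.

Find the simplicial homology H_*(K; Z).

H_0 ≅ Z,  H_1 ≅ Z,  H_2 = 0.

Order the vertices as a < b < c < d < e < f. Listing each simplex with vertices in this order, K has dimension 2 with simplices:

  0-simplices (6): a, b, c, d, e, f
  1-simplices (12): ab, ac, ae, af, bc, bd, bf, cd, ce, cf, df, ef
  2-simplices (6): abc, abf, ace, bdf, cdf, cef

so the chain groups are C_0 ≅ Z^6, C_1 ≅ Z^12, C_2 ≅ Z^6.

∂_1: C_1 → C_0 is given by ∂[p,q] = [q] − [p].
The 6×12 boundary matrix has rank 5 and Smith normal form diag(1,1,1,1,1).

Boundary ∂_2: C_2 → C_1 maps a triangle to the signed sum of its edges. For instance
  ∂ace = ce − ae + ac,
  ∂abf = bf − af + ab.
The resulting 12×6 matrix has rank 6, and its Smith normal form has invariant factors (1,1,1,1,1,1).

Computing H_k = (kernel of ∂_k) / (image of ∂_{k+1}):

  H_0: rank C_0 − rank ∂_1 = 6 − 5 = 1, and the invariant factors of ∂_1 are all 1, so H_0 ≅ Z.
  H_1: rank ker ∂_1 − rank ∂_2 = (12 − 5) − 6 = 1, and the invariant factors of ∂_2 are all 1, so H_1 ≅ Z.
  H_2: rank ker ∂_2 − rank ∂_3 = (6 − 6) − 0 = 0, and there is no ∂_3, so H_2 ≅ 0.

As a check, the Euler characteristic is 6 − 12 + 6 = 0, which agrees with 1 − 1 + 0 = 0.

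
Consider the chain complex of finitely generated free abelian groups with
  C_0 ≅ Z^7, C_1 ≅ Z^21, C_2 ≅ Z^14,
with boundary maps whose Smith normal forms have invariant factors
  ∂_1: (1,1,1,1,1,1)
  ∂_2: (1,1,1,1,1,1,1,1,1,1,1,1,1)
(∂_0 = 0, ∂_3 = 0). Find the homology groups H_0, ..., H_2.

H_0: b_0 = 7 − 0 − 6 = 1; torsion from ∂_1 factors > 1: none. So H_0 = Z.
H_1: b_1 = 21 − 6 − 13 = 2; torsion from ∂_2 factors > 1: none. So H_1 = Z^2.
H_2: b_2 = 14 − 13 − 0 = 1; torsion from ∂_3 factors > 1: none. So H_2 = Z.

H_0 = Z,  H_1 = Z^2,  H_2 = Z.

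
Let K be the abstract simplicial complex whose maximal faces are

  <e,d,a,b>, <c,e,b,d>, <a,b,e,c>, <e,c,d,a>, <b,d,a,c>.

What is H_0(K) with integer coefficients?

H_0 = Z.

We work with the vertex ordering a < b < c < d < e. The simplices of K, each written with vertices in increasing order, are:

  0-simplices (5): a, b, c, d, e
  1-simplices (10): ab, ac, ad, ae, bc, bd, be, cd, ce, de
  2-simplices (10): abc, abd, abe, acd, ace, ade, bcd, bce, bde, cde
  3-simplices (5): abcd, abce, abde, acde, bcde

Hence C_0 ≅ Z^5, C_1 ≅ Z^10, C_2 ≅ Z^10, C_3 ≅ Z^5.

The boundary map ∂_1: C_1 → C_0 is given by ∂[p,q] = [q] − [p]. For instance
  ∂ac = c − a.
The 5×10 boundary matrix has rank 4 and Smith normal form diag(1,1,1,1).

The boundary map ∂_2: C_2 → C_1 sends each 2-simplex [p,q,r] to [q,r] − [p,r] + [p,q]. For instance
  ∂bcd = cd − bd + bc,
  ∂bce = ce − be + bc.
As a 10×10 matrix over Z this has rank 6, with invariant factors (1,1,1,1,1,1).

Boundary ∂_3: C_3 → C_2 sends each 3-simplex σ to the alternating sum Σ_i (−1)^i (σ with its i-th vertex removed). For instance
  ∂bcde = cde − bde + bce − bcd,
  ∂abce = bce − ace + abe − abc.
This gives a 10×5 integer matrix of rank 4; reducing to Smith normal form yields diagonal entries (1,1,1,1).

From H_k ≅ ker(∂_k) / im(∂_{k+1}) we obtain:

  H_0: rank C_0 − rank ∂_1 = 5 − 4 = 1, and the invariant factors of ∂_1 are all 1, so H_0 ≅ Z.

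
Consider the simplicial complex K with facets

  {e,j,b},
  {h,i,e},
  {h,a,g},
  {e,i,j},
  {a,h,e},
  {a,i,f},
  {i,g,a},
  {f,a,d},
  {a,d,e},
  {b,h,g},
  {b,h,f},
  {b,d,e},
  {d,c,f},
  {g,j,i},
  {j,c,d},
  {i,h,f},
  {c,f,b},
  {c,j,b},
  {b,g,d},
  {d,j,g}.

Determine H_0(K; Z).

H_0 ≅ Z.

Fix the vertex order a < b < c < d < e < f < g < h < i < j and write every simplex with vertices in increasing order. Then dim K = 2 and the simplices of K are:

  0-simplices (10): a, b, c, d, e, f, g, h, i, j
  1-simplices (30): ad, ae, af, ag, ah, ai, bc, bd, be, bf, bg, bh, bj, cd, cf, cj, de, df, dg, dj, eh, ei, ej, fh, fi, gh, gi, gj, hi, ij
  2-simplices (20): ade, adf, aeh, afi, agh, agi, bcf, bcj, bde, bdg, bej, bfh, bgh, cdf, cdj, dgj, ehi, eij, fhi, gij

so the chain groups are C_0 ≅ Z^10, C_1 ≅ Z^30, C_2 ≅ Z^20.

∂_1: C_1 → C_0 is given by ∂[p,q] = [q] − [p].
As a 10×30 matrix over Z this has rank 9, with invariant factors (1,1,1,1,1,1,1,1,1).

∂_2: C_2 → C_1 acts by ∂[p,q,r] = [q,r] − [p,r] + [p,q]. For instance
  ∂aeh = eh − ah + ae,
  ∂bde = de − be + bd.
The resulting 30×20 matrix has rank 20, and its Smith normal form has invariant factors (1,1,1,1,1,1,1,1,1,1,1,1,1,1,1,1,1,1,1,2).

From H_k ≅ ker(∂_k) / im(∂_{k+1}) we obtain:

  H_0: rank C_0 − rank ∂_1 = 10 − 9 = 1, and the invariant factors of ∂_1 are all 1, so H_0 ≅ Z.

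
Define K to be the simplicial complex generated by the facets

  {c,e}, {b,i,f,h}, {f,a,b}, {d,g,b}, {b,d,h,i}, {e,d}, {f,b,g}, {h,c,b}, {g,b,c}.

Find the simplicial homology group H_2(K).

Order the vertices as a < b < c < d < e < f < g < h < i. Listing each simplex with vertices in this order, K has dimension 3 with simplices:

  0-simplices (9): a, b, c, d, e, f, g, h, i
  1-simplices (19): ab, af, bc, bd, bf, bg, bh, bi, ce, cg, ch, de, dg, dh, di, fg, fh, fi, hi
  2-simplices (12): abf, bcg, bch, bdg, bdh, bdi, bfg, bfh, bfi, bhi, dhi, fhi
  3-simplices (2): bdhi, bfhi

so the chain groups are C_0 ≅ Z^9, C_1 ≅ Z^19, C_2 ≅ Z^12, C_3 ≅ Z^2.

Boundary ∂_1: C_1 → C_0 sends each edge [p,q] (with p < q) to q − p.
This gives a 9×19 integer matrix of rank 8; reducing to Smith normal form yields diagonal entries (1,1,1,1,1,1,1,1).

∂_2: C_2 → C_1 acts by ∂[p,q,r] = [q,r] − [p,r] + [p,q]. For instance
  ∂bcg = cg − bg + bc,
  ∂bdi = di − bi + bd.
As a 19×12 matrix over Z this has rank 10, with invariant factors (1,1,1,1,1,1,1,1,1,1).

Boundary ∂_3: C_3 → C_2 sends each 3-simplex σ to the alternating sum Σ_i (−1)^i (σ with its i-th vertex removed). For instance
  ∂bdhi = dhi − bhi + bdi − bdh,
  ∂bfhi = fhi − bhi + bfi − bfh.
This gives a 12×2 integer matrix of rank 2; reducing to Smith normal form yields diagonal entries (1,1).

Computing H_k = (kernel of ∂_k) / (image of ∂_{k+1}):

  H_2: rank ker ∂_2 − rank ∂_3 = (12 − 10) − 2 = 0, and the invariant factors of ∂_3 are all 1, so H_2 = 0.

H_2 ≅ 0.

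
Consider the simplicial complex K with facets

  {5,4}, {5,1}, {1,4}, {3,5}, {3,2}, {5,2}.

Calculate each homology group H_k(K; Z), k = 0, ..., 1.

Fix the vertex order 1 < 2 < 3 < 4 < 5 and write every simplex with vertices in increasing order. Then dim K = 1 and the simplices of K are:

  0-simplices (5): [1], [2], [3], [4], [5]
  1-simplices (6): [1,4], [1,5], [2,3], [2,5], [3,5], [4,5]

so the chain groups are C_0 ≅ Z^5, C_1 ≅ Z^6.

∂_1: C_1 → C_0 maps an edge to its endpoints' difference, ∂[p,q] = q − p.
This gives a 5×6 integer matrix of rank 4; reducing to Smith normal form yields diagonal entries (1,1,1,1).

Computing H_k = (kernel of ∂_k) / (image of ∂_{k+1}):

  H_0: rank C_0 − rank ∂_1 = 5 − 4 = 1, and the invariant factors of ∂_1 are all 1, so H_0 ≅ Z.
  H_1: rank ker ∂_1 − rank ∂_2 = (6 − 4) − 0 = 2, and there is no ∂_2, so H_1 ≅ Z^2.

As a check, the Euler characteristic is 5 − 6 = -1, which agrees with 1 − 2 = -1.

H_0 = Z,  H_1 = Z^2.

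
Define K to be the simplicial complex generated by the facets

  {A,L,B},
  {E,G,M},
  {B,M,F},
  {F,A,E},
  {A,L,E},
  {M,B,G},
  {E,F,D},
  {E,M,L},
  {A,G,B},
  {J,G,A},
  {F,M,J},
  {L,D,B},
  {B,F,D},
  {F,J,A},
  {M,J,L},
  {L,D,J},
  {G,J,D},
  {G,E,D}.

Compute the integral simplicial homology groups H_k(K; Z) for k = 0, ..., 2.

Take the total order A < B < D < E < F < G < J < L < M on the vertex set. Then K (dimension 2) consists of the simplices:

  0-simplices (9): A, B, D, E, F, G, J, L, M
  1-simplices (27): AB, AE, AF, AG, AJ, AL, BD, BF, BG, BL, BM, DE, DF, DG, DJ, DL, EF, EG, EL, EM, FJ, FM, GJ, GM, JL, JM, LM
  2-simplices (18): ABG, ABL, AEF, AEL, AFJ, AGJ, BDF, BDL, BFM, BGM, DEF, DEG, DGJ, DJL, EGM, ELM, FJM, JLM

so the chain groups are C_0 ≅ Z^9, C_1 ≅ Z^27, C_2 ≅ Z^18.

Boundary ∂_1: C_1 → C_0 maps an edge to its endpoints' difference, ∂[p,q] = q − p. For instance
  ∂BD = D − B.
The resulting 9×27 matrix has rank 8, and its Smith normal form has invariant factors (1,1,1,1,1,1,1,1).

The boundary map ∂_2: C_2 → C_1 sends each 2-simplex [p,q,r] to [q,r] − [p,r] + [p,q]. For instance
  ∂AGJ = GJ − AJ + AG,
  ∂JLM = LM − JM + JL.
The 27×18 boundary matrix has rank 17 and Smith normal form diag(1,1,1,1,1,1,1,1,1,1,1,1,1,1,1,1,1).

Reading off H_k = ker ∂_k / im ∂_{k+1}:

  H_0: rank C_0 − rank ∂_1 = 9 − 8 = 1, and the invariant factors of ∂_1 are all 1, so H_0 ≅ Z.
  H_1: rank ker ∂_1 − rank ∂_2 = (27 − 8) − 17 = 2, and the invariant factors of ∂_2 are all 1, so H_1 ≅ Z^2.
  H_2: rank ker ∂_2 − rank ∂_3 = (18 − 17) − 0 = 1, and there is no ∂_3, so H_2 ≅ Z.

As a check, the Euler characteristic is 9 − 27 + 18 = 0, which agrees with 1 − 2 + 1 = 0.
(K is a triangulation of the torus T^2.)

H_0 = Z,  H_1 = Z^2,  H_2 = Z.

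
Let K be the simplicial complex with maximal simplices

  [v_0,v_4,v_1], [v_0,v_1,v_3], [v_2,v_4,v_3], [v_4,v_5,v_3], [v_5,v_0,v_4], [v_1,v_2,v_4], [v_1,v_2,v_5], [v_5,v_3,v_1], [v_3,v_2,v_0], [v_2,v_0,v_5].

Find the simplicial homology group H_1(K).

H_1 ≅ Z/2.

We work with the vertex ordering v_0 < v_1 < v_2 < v_3 < v_4 < v_5. The simplices of K, each written with vertices in increasing order, are:

  0-simplices (6): [v_0], [v_1], [v_2], [v_3], [v_4], [v_5]
  1-simplices (15): (15 of them)
  2-simplices (10): [v_0,v_1,v_3], [v_0,v_1,v_4], [v_0,v_2,v_3], [v_0,v_2,v_5], [v_0,v_4,v_5], [v_1,v_2,v_4], [v_1,v_2,v_5], [v_1,v_3,v_5], [v_2,v_3,v_4], [v_3,v_4,v_5]

Hence C_0 ≅ Z^6, C_1 ≅ Z^15, C_2 ≅ Z^10.

The boundary map ∂_1: C_1 → C_0 maps an edge to its endpoints' difference, ∂[p,q] = q − p. For instance
  ∂[v_1,v_2] = [v_2] − [v_1].
As a 6×15 matrix over Z this has rank 5, with invariant factors (1,1,1,1,1).

The boundary map ∂_2: C_2 → C_1 acts by ∂[p,q,r] = [q,r] − [p,r] + [p,q]. For instance
  ∂[v_3,v_4,v_5] = [v_4,v_5] − [v_3,v_5] + [v_3,v_4],
  ∂[v_1,v_2,v_4] = [v_2,v_4] − [v_1,v_4] + [v_1,v_2].
The 15×10 boundary matrix has rank 10 and Smith normal form diag(1,1,1,1,1,1,1,1,1,2).

Now H_k = ker ∂_k / im ∂_{k+1}, so:

  H_1: rank ker ∂_1 − rank ∂_2 = (15 − 5) − 10 = 0, and ∂_2 has invariant factor 2 > 1, so H_1 ≅ Z/2.

(K is a triangulation of the real projective plane RP^2.)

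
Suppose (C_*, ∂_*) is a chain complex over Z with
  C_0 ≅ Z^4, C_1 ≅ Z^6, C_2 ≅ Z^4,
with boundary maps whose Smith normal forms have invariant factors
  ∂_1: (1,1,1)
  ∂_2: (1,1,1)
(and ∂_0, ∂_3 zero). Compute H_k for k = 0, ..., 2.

H_0: b_0 = 4 − 0 − 3 = 1; torsion from ∂_1 factors > 1: none. So H_0 = Z.
H_1: b_1 = 6 − 3 − 3 = 0; torsion from ∂_2 factors > 1: none. So H_1 = 0.
H_2: b_2 = 4 − 3 − 0 = 1; torsion from ∂_3 factors > 1: none. So H_2 = Z.

H_0 = Z,  H_1 = 0,  H_2 = Z.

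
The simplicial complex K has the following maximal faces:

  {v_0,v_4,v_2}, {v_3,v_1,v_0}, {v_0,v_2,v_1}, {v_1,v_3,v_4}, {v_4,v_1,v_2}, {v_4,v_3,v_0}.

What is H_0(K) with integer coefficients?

Fix the vertex order v_0 < v_1 < v_2 < v_3 < v_4 and write every simplex with vertices in increasing order. Then dim K = 2 and the simplices of K are:

  0-simplices (5): [v_0], [v_1], [v_2], [v_3], [v_4]
  1-simplices (9): [v_0,v_1], [v_0,v_2], [v_0,v_3], [v_0,v_4], [v_1,v_2], [v_1,v_3], [v_1,v_4], [v_2,v_4], [v_3,v_4]
  2-simplices (6): [v_0,v_1,v_2], [v_0,v_1,v_3], [v_0,v_2,v_4], [v_0,v_3,v_4], [v_1,v_2,v_4], [v_1,v_3,v_4]

giving chain groups C_0 ≅ Z^5, C_1 ≅ Z^9, C_2 ≅ Z^6.

∂_1: C_1 → C_0 is given by ∂[p,q] = [q] − [p].
The resulting 5×9 matrix has rank 4, and its Smith normal form has invariant factors (1,1,1,1).

∂_2: C_2 → C_1 sends each 2-simplex [p,q,r] to [q,r] − [p,r] + [p,q]. For instance
  ∂[v_0,v_3,v_4] = [v_3,v_4] − [v_0,v_4] + [v_0,v_3],
  ∂[v_0,v_2,v_4] = [v_2,v_4] − [v_0,v_4] + [v_0,v_2].
This gives a 9×6 integer matrix of rank 5; reducing to Smith normal form yields diagonal entries (1,1,1,1,1).

Computing H_k = (kernel of ∂_k) / (image of ∂_{k+1}):

  H_0: rank C_0 − rank ∂_1 = 5 − 4 = 1, and the invariant factors of ∂_1 are all 1, so H_0 = Z.

(K is a triangulation of the 2-sphere S^2.)

H_0 ≅ Z.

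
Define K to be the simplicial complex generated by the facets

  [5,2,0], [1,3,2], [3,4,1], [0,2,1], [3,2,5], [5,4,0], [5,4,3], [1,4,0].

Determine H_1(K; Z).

K has 6 vertices, 12 edges, 8 triangles.
rank ∂_1 = 5, rank ∂_2 = 7 ⇒ b_1 = 12 − 5 − 7 = 0; all invariant factors of ∂_2 are 1 so no torsion. So H_1 ≅ 0.

H_1 = 0.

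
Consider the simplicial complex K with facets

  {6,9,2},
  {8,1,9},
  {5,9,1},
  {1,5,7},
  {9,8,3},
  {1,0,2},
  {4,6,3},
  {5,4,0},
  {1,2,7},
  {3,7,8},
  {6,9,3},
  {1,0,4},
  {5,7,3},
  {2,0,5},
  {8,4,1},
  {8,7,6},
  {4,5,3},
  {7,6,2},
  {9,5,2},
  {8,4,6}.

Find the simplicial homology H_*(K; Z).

Fix the vertex order 0 < 1 < 2 < 3 < 4 < 5 < 6 < 7 < 8 < 9 and write every simplex with vertices in increasing order. Then dim K = 2 and the simplices of K are:

  0-simplices (10): [0], [1], [2], [3], [4], [5], [6], [7], [8], [9]
  1-simplices (30): (30 of them)
  2-simplices (20): (20 of them)

so the chain groups are C_0 ≅ Z^10, C_1 ≅ Z^30, C_2 ≅ Z^20.

∂_1: C_1 → C_0 maps an edge to its endpoints' difference, ∂[p,q] = q − p.
The resulting 10×30 matrix has rank 9, and its Smith normal form has invariant factors (1,1,1,1,1,1,1,1,1).

The boundary map ∂_2: C_2 → C_1 maps a triangle to the signed sum of its edges. For instance
  ∂[3,4,5] = [4,5] − [3,5] + [3,4],
  ∂[3,7,8] = [7,8] − [3,8] + [3,7].
The 30×20 boundary matrix has rank 20 and Smith normal form diag(1,1,1,1,1,1,1,1,1,1,1,1,1,1,1,1,1,1,1,2).

Reading off H_k = ker ∂_k / im ∂_{k+1}:

  H_0: rank C_0 − rank ∂_1 = 10 − 9 = 1, and the invariant factors of ∂_1 are all 1, so H_0 = Z.
  H_1: rank ker ∂_1 − rank ∂_2 = (30 − 9) − 20 = 1, and ∂_2 has invariant factor 2 > 1, so H_1 = Z ⊕ Z/2Z.
  H_2: rank ker ∂_2 − rank ∂_3 = (20 − 20) − 0 = 0, and there is no ∂_3, so H_2 = 0.

As a check, the Euler characteristic is 10 − 30 + 20 = 0, which agrees with 1 − 1 + 0 = 0.

H_0 ≅ Z,  H_1 ≅ Z ⊕ Z/2Z,  H_2 = 0.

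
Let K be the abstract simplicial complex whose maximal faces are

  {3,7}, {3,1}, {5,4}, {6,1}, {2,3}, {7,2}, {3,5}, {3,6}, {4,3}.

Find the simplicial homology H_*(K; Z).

We work with the vertex ordering 1 < 2 < 3 < 4 < 5 < 6 < 7. The simplices of K, each written with vertices in increasing order, are:

  0-simplices (7): [1], [2], [3], [4], [5], [6], [7]
  1-simplices (9): [1,3], [1,6], [2,3], [2,7], [3,4], [3,5], [3,6], [3,7], [4,5]

so the chain groups are C_0 ≅ Z^7, C_1 ≅ Z^9.

Boundary ∂_1: C_1 → C_0 maps an edge to its endpoints' difference, ∂[p,q] = q − p. For instance
  ∂[1,3] = [3] − [1].
This gives a 7×9 integer matrix of rank 6; reducing to Smith normal form yields diagonal entries (1,1,1,1,1,1).

Reading off H_k = ker ∂_k / im ∂_{k+1}:

  H_0: rank C_0 − rank ∂_1 = 7 − 6 = 1, and the invariant factors of ∂_1 are all 1, so H_0 ≅ Z.
  H_1: rank ker ∂_1 − rank ∂_2 = (9 − 6) − 0 = 3, and there is no ∂_2, so H_1 ≅ Z^3.

As a check, the Euler characteristic is 7 − 9 = -2, which agrees with 1 − 3 = -2.

H_0 ≅ Z,  H_1 ≅ Z^3.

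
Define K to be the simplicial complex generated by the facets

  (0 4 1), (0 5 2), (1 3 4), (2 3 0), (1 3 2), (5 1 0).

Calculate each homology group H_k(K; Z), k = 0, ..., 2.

K has 6 vertices, 12 edges, 6 triangles.
rank ∂_0 = 0, rank ∂_1 = 5 ⇒ b_0 = 6 − 0 − 5 = 1; all invariant factors of ∂_1 are 1 so no torsion. So H_0 ≅ Z.
rank ∂_1 = 5, rank ∂_2 = 6 ⇒ b_1 = 12 − 5 − 6 = 1; all invariant factors of ∂_2 are 1 so no torsion. So H_1 ≅ Z.
rank ∂_2 = 6, rank ∂_3 = 0 ⇒ b_2 = 6 − 6 − 0 = 0. So H_2 ≅ 0.

H_0 ≅ Z,  H_1 ≅ Z,  H_2 = 0.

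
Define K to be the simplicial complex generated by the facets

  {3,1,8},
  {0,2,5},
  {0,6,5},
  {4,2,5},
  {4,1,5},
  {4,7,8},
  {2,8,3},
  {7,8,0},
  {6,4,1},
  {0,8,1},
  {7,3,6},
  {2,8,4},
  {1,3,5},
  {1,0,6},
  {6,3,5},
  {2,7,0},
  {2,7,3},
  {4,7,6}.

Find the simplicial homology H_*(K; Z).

We work with the vertex ordering 0 < 1 < 2 < 3 < 4 < 5 < 6 < 7 < 8. The simplices of K, each written with vertices in increasing order, are:

  0-simplices (9): [0], [1], [2], [3], [4], [5], [6], [7], [8]
  1-simplices (27): (27 of them)
  2-simplices (18): [0,1,6], [0,1,8], [0,2,5], [0,2,7], [0,5,6], [0,7,8], [1,3,5], [1,3,8], [1,4,5], [1,4,6], [2,3,7], [2,3,8], [2,4,5], [2,4,8], [3,5,6], [3,6,7], [4,6,7], [4,7,8]

Hence C_0 ≅ Z^9, C_1 ≅ Z^27, C_2 ≅ Z^18.

Boundary ∂_1: C_1 → C_0 is given by ∂[p,q] = [q] − [p]. For instance
  ∂[2,3] = [3] − [2].
The 9×27 boundary matrix has rank 8 and Smith normal form diag(1,1,1,1,1,1,1,1).

Boundary ∂_2: C_2 → C_1 acts by ∂[p,q,r] = [q,r] − [p,r] + [p,q]. For instance
  ∂[0,5,6] = [5,6] − [0,6] + [0,5],
  ∂[3,5,6] = [5,6] − [3,6] + [3,5].
The resulting 27×18 matrix has rank 18, and its Smith normal form has invariant factors (1,1,1,1,1,1,1,1,1,1,1,1,1,1,1,1,1,2).

From H_k ≅ ker(∂_k) / im(∂_{k+1}) we obtain:

  H_0: rank C_0 − rank ∂_1 = 9 − 8 = 1, and the invariant factors of ∂_1 are all 1, so H_0 ≅ Z.
  H_1: rank ker ∂_1 − rank ∂_2 = (27 − 8) − 18 = 1, and ∂_2 has invariant factor 2 > 1, so H_1 ≅ Z ⊕ Z/2.
  H_2: rank ker ∂_2 − rank ∂_3 = (18 − 18) − 0 = 0, and there is no ∂_3, so H_2 ≅ 0.

As a check, the Euler characteristic is 9 − 27 + 18 = 0, which agrees with 1 − 1 + 0 = 0.
(K is a triangulation of the Klein bottle.)

H_0 ≅ Z,  H_1 ≅ Z ⊕ Z/2,  H_2 = 0.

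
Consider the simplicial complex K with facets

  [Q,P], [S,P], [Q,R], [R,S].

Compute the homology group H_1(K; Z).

H_1 = Z.

Take the total order P < Q < R < S on the vertex set. Then K (dimension 1) consists of the simplices:

  0-simplices (4): P, Q, R, S
  1-simplices (4): PQ, PS, QR, RS

giving chain groups C_0 ≅ Z^4, C_1 ≅ Z^4.

The boundary map ∂_1: C_1 → C_0 maps an edge to its endpoints' difference, ∂[p,q] = q − p. For instance
  ∂PS = S − P.
This gives a 4×4 integer matrix of rank 3; reducing to Smith normal form yields diagonal entries (1,1,1).

From H_k ≅ ker(∂_k) / im(∂_{k+1}) we obtain:

  H_1: rank ker ∂_1 − rank ∂_2 = (4 − 3) − 0 = 1, and there is no ∂_2, so H_1 = Z.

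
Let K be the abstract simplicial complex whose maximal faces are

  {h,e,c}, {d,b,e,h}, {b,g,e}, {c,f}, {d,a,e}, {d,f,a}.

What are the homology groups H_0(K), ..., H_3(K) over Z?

We work with the vertex ordering a < b < c < d < e < f < g < h. The simplices of K, each written with vertices in increasing order, are:

  0-simplices (8): a, b, c, d, e, f, g, h
  1-simplices (15): ad, ae, af, bd, be, bg, bh, ce, cf, ch, de, df, dh, eg, eh
  2-simplices (8): ade, adf, bde, bdh, beg, beh, ceh, deh
  3-simplices (1): bdeh

so the chain groups are C_0 ≅ Z^8, C_1 ≅ Z^15, C_2 ≅ Z^8, C_3 ≅ Z^1.

Boundary ∂_1: C_1 → C_0 is given by ∂[p,q] = [q] − [p].
The resulting 8×15 matrix has rank 7, and its Smith normal form has invariant factors (1,1,1,1,1,1,1).

The boundary map ∂_2: C_2 → C_1 sends each 2-simplex [p,q,r] to [q,r] − [p,r] + [p,q]. For instance
  ∂deh = eh − dh + de,
  ∂beg = eg − bg + be.
The 15×8 boundary matrix has rank 7 and Smith normal form diag(1,1,1,1,1,1,1).

The boundary map ∂_3: C_3 → C_2 sends each 3-simplex σ to the alternating sum Σ_i (−1)^i (σ with its i-th vertex removed). For instance
  ∂bdeh = deh − beh + bdh − bde.
As a 8×1 matrix over Z this has rank 1, with invariant factors (1).

Computing H_k = (kernel of ∂_k) / (image of ∂_{k+1}):

  H_0: rank C_0 − rank ∂_1 = 8 − 7 = 1, and the invariant factors of ∂_1 are all 1, so H_0 = Z.
  H_1: rank ker ∂_1 − rank ∂_2 = (15 − 7) − 7 = 1, and the invariant factors of ∂_2 are all 1, so H_1 = Z.
  H_2: rank ker ∂_2 − rank ∂_3 = (8 − 7) − 1 = 0, and the invariant factors of ∂_3 are all 1, so H_2 = 0.
  H_3: rank ker ∂_3 − rank ∂_4 = (1 − 1) − 0 = 0, and there is no ∂_4, so H_3 = 0.

H_0 = Z,  H_1 = Z,  H_2 = 0,  H_3 = 0.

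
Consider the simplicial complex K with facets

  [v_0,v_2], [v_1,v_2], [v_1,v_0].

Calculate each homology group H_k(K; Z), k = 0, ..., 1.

Order the vertices as v_0 < v_1 < v_2. Listing each simplex with vertices in this order, K has dimension 1 with simplices:

  0-simplices (3): [v_0], [v_1], [v_2]
  1-simplices (3): [v_0,v_1], [v_0,v_2], [v_1,v_2]

giving chain groups C_0 ≅ Z^3, C_1 ≅ Z^3.

The boundary map ∂_1: C_1 → C_0 is given by ∂[p,q] = [q] − [p]. For instance
  ∂[v_1,v_2] = [v_2] − [v_1].
As a 3×3 matrix over Z this has rank 2, with invariant factors (1,1).

Reading off H_k = ker ∂_k / im ∂_{k+1}:

  H_0: rank C_0 − rank ∂_1 = 3 − 2 = 1, and the invariant factors of ∂_1 are all 1, so H_0 = Z.
  H_1: rank ker ∂_1 − rank ∂_2 = (3 − 2) − 0 = 1, and there is no ∂_2, so H_1 = Z.

(K is a triangulation of the circle S^1.)

H_0 ≅ Z,  H_1 ≅ Z.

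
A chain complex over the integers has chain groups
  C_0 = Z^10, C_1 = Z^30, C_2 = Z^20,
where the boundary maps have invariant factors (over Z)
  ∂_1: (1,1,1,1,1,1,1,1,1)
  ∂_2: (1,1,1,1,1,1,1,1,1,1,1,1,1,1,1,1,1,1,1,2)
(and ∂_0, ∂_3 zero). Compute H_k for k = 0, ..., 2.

H_0 = Z,  H_1 = Z ⊕ Z/2,  H_2 = 0.

H_0: b_0 = 10 − 0 − 9 = 1; torsion from ∂_1 factors > 1: none. So H_0 = Z.
H_1: b_1 = 30 − 9 − 20 = 1; torsion from ∂_2 factors > 1: [2]. So H_1 = Z ⊕ Z/2.
H_2: b_2 = 20 − 20 − 0 = 0; torsion from ∂_3 factors > 1: none. So H_2 = 0.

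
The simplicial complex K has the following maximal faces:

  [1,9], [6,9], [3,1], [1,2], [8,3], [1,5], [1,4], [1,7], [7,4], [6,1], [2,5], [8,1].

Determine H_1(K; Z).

H_1 ≅ Z^4.

Take the total order 1 < 2 < 3 < 4 < 5 < 6 < 7 < 8 < 9 on the vertex set. Then K (dimension 1) consists of the simplices:

  0-simplices (9): [1], [2], [3], [4], [5], [6], [7], [8], [9]
  1-simplices (12): [1,2], [1,3], [1,4], [1,5], [1,6], [1,7], [1,8], [1,9], [2,5], [3,8], [4,7], [6,9]

giving chain groups C_0 ≅ Z^9, C_1 ≅ Z^12.

The boundary map ∂_1: C_1 → C_0 maps an edge to its endpoints' difference, ∂[p,q] = q − p. For instance
  ∂[1,4] = [4] − [1].
This gives a 9×12 integer matrix of rank 8; reducing to Smith normal form yields diagonal entries (1,1,1,1,1,1,1,1).

From H_k ≅ ker(∂_k) / im(∂_{k+1}) we obtain:

  H_1: rank ker ∂_1 − rank ∂_2 = (12 − 8) − 0 = 4, and there is no ∂_2, so H_1 = Z^4.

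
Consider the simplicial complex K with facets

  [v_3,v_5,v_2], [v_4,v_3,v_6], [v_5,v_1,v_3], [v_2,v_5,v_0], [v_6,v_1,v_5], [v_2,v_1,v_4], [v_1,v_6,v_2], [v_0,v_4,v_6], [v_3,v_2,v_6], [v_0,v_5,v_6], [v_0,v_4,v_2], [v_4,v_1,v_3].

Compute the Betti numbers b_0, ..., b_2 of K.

K has 7 vertices, 18 edges, 12 triangles.
rank ∂_0 = 0, rank ∂_1 = 6 ⇒ b_0 = 7 − 0 − 6 = 1; all invariant factors of ∂_1 are 1 so no torsion. So H_0 = Z.
rank ∂_1 = 6, rank ∂_2 = 12 ⇒ b_1 = 18 − 6 − 12 = 0; ∂_2 has invariant factor(s) [2] giving torsion. So H_1 = Z/2.
rank ∂_2 = 12, rank ∂_3 = 0 ⇒ b_2 = 12 − 12 − 0 = 0. So H_2 = 0.

b_0 = 1, b_1 = 0, b_2 = 0.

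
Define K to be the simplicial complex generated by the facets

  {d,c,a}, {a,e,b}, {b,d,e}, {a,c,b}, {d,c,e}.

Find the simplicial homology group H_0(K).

K has 5 vertices, 10 edges, 5 triangles.
rank ∂_0 = 0, rank ∂_1 = 4 ⇒ b_0 = 5 − 0 − 4 = 1; all invariant factors of ∂_1 are 1 so no torsion. So H_0 = Z.

H_0 ≅ Z.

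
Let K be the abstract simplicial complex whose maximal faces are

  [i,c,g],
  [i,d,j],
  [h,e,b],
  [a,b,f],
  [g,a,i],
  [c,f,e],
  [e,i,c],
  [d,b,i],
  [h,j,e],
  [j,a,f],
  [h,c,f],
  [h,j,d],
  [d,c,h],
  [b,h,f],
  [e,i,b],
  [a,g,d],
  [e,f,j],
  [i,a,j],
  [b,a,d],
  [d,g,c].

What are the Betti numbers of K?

Order the vertices as a < b < c < d < e < f < g < h < i < j. Listing each simplex with vertices in this order, K has dimension 2 with simplices:

  0-simplices (10): a, b, c, d, e, f, g, h, i, j
  1-simplices (30): ab, ad, af, ag, ai, aj, bd, be, bf, bh, bi, cd, ce, cf, cg, ch, ci, dg, dh, di, dj, ef, eh, ei, ej, fh, fj, gi, hj, ij
  2-simplices (20): abd, abf, adg, afj, agi, aij, bdi, beh, bei, bfh, cdg, cdh, cef, cei, cfh, cgi, dhj, dij, efj, ehj

Hence C_0 ≅ Z^10, C_1 ≅ Z^30, C_2 ≅ Z^20.

Boundary ∂_1: C_1 → C_0 maps an edge to its endpoints' difference, ∂[p,q] = q − p.
The 10×30 boundary matrix has rank 9 and Smith normal form diag(1,1,1,1,1,1,1,1,1).

Boundary ∂_2: C_2 → C_1 acts by ∂[p,q,r] = [q,r] − [p,r] + [p,q]. For instance
  ∂cfh = fh − ch + cf,
  ∂aij = ij − aj + ai.
The resulting 30×20 matrix has rank 20, and its Smith normal form has invariant factors (1,1,1,1,1,1,1,1,1,1,1,1,1,1,1,1,1,1,1,2).

Reading off H_k = ker ∂_k / im ∂_{k+1}:

  H_0: rank C_0 − rank ∂_1 = 10 − 9 = 1, and the invariant factors of ∂_1 are all 1, so H_0 = Z.
  H_1: rank ker ∂_1 − rank ∂_2 = (30 − 9) − 20 = 1, and ∂_2 has invariant factor 2 > 1, so H_1 = Z ⊕ Z/2.
  H_2: rank ker ∂_2 − rank ∂_3 = (20 − 20) − 0 = 0, and there is no ∂_3, so H_2 = 0.

Hence the Betti numbers are b_0 = 1, b_1 = 1, b_2 = 0.

b_0 = 1, b_1 = 1, b_2 = 0.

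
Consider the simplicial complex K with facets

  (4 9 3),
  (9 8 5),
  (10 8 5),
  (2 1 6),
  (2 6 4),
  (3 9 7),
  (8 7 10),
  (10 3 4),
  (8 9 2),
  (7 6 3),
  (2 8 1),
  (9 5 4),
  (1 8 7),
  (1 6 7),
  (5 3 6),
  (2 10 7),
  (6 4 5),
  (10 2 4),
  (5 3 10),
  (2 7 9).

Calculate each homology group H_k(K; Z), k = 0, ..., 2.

Fix the vertex order 1 < 2 < 3 < 4 < 5 < 6 < 7 < 8 < 9 < 10 and write every simplex with vertices in increasing order. Then dim K = 2 and the simplices of K are:

  0-simplices (10): [1], [2], [3], [4], [5], [6], [7], [8], [9], [10]
  1-simplices (30): (30 of them)
  2-simplices (20): (20 of them)

giving chain groups C_0 ≅ Z^10, C_1 ≅ Z^30, C_2 ≅ Z^20.

Boundary ∂_1: C_1 → C_0 maps an edge to its endpoints' difference, ∂[p,q] = q − p.
This gives a 10×30 integer matrix of rank 9; reducing to Smith normal form yields diagonal entries (1,1,1,1,1,1,1,1,1).

Boundary ∂_2: C_2 → C_1 sends each 2-simplex [p,q,r] to [q,r] − [p,r] + [p,q]. For instance
  ∂[1,2,8] = [2,8] − [1,8] + [1,2],
  ∂[3,4,10] = [4,10] − [3,10] + [3,4].
This gives a 30×20 integer matrix of rank 20; reducing to Smith normal form yields diagonal entries (1,1,1,1,1,1,1,1,1,1,1,1,1,1,1,1,1,1,1,2).

Now H_k = ker ∂_k / im ∂_{k+1}, so:

  H_0: rank C_0 − rank ∂_1 = 10 − 9 = 1, and the invariant factors of ∂_1 are all 1, so H_0 ≅ Z.
  H_1: rank ker ∂_1 − rank ∂_2 = (30 − 9) − 20 = 1, and ∂_2 has invariant factor 2 > 1, so H_1 ≅ Z × Z/2.
  H_2: rank ker ∂_2 − rank ∂_3 = (20 − 20) − 0 = 0, and there is no ∂_3, so H_2 ≅ 0.

As a check, the Euler characteristic is 10 − 30 + 20 = 0, which agrees with 1 − 1 + 0 = 0.

H_0 = Z,  H_1 = Z × Z/2,  H_2 = 0.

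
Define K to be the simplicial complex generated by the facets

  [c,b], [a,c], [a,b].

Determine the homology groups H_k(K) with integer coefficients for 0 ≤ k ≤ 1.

Fix the vertex order a < b < c and write every simplex with vertices in increasing order. Then dim K = 1 and the simplices of K are:

  0-simplices (3): a, b, c
  1-simplices (3): ab, ac, bc

giving chain groups C_0 ≅ Z^3, C_1 ≅ Z^3.

∂_1: C_1 → C_0 is given by ∂[p,q] = [q] − [p]. For instance
  ∂bc = c − b.
The 3×3 boundary matrix has rank 2 and Smith normal form diag(1,1).

Computing H_k = (kernel of ∂_k) / (image of ∂_{k+1}):

  H_0: rank C_0 − rank ∂_1 = 3 − 2 = 1, and the invariant factors of ∂_1 are all 1, so H_0 ≅ Z.
  H_1: rank ker ∂_1 − rank ∂_2 = (3 − 2) − 0 = 1, and there is no ∂_2, so H_1 ≅ Z.

As a check, the Euler characteristic is 3 − 3 = 0, which agrees with 1 − 1 = 0.
(K is a triangulation of the circle S^1.)

H_0 = Z,  H_1 = Z.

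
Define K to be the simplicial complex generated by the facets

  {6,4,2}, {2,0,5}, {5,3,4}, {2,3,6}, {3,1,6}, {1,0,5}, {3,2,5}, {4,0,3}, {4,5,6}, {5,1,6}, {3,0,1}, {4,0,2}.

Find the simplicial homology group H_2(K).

Fix the vertex order 0 < 1 < 2 < 3 < 4 < 5 < 6 and write every simplex with vertices in increasing order. Then dim K = 2 and the simplices of K are:

  0-simplices (7): [0], [1], [2], [3], [4], [5], [6]
  1-simplices (18): [0,1], [0,2], [0,3], [0,4], [0,5], [1,3], [1,5], [1,6], [2,3], [2,4], [2,5], [2,6], [3,4], [3,5], [3,6], [4,5], [4,6], [5,6]
  2-simplices (12): [0,1,3], [0,1,5], [0,2,4], [0,2,5], [0,3,4], [1,3,6], [1,5,6], [2,3,5], [2,3,6], [2,4,6], [3,4,5], [4,5,6]

so the chain groups are C_0 ≅ Z^7, C_1 ≅ Z^18, C_2 ≅ Z^12.

Boundary ∂_1: C_1 → C_0 sends each edge [p,q] (with p < q) to q − p.
The 7×18 boundary matrix has rank 6 and Smith normal form diag(1,1,1,1,1,1).

Boundary ∂_2: C_2 → C_1 maps a triangle to the signed sum of its edges. For instance
  ∂[3,4,5] = [4,5] − [3,5] + [3,4],
  ∂[2,3,6] = [3,6] − [2,6] + [2,3].
The resulting 18×12 matrix has rank 12, and its Smith normal form has invariant factors (1,1,1,1,1,1,1,1,1,1,1,2).

Reading off H_k = ker ∂_k / im ∂_{k+1}:

  H_2: rank ker ∂_2 − rank ∂_3 = (12 − 12) − 0 = 0, and there is no ∂_3, so H_2 = 0.

(K is a triangulation of the real projective plane RP^2.)

H_2 = 0.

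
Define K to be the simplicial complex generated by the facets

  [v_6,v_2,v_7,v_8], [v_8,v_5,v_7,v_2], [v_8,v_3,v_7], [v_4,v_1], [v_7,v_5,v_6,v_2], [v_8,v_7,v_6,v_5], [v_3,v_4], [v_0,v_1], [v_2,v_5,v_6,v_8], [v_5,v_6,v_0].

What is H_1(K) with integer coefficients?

H_1 ≅ Z.

Order the vertices as v_0 < v_1 < v_2 < v_3 < v_4 < v_5 < v_6 < v_7 < v_8. Listing each simplex with vertices in this order, K has dimension 3 with simplices:

  0-simplices (9): [v_0], [v_1], [v_2], [v_3], [v_4], [v_5], [v_6], [v_7], [v_8]
  1-simplices (17): (17 of them)
  2-simplices (12): (12 of them)
  3-simplices (5): [v_2,v_5,v_6,v_7], [v_2,v_5,v_6,v_8], [v_2,v_5,v_7,v_8], [v_2,v_6,v_7,v_8], [v_5,v_6,v_7,v_8]

so the chain groups are C_0 ≅ Z^9, C_1 ≅ Z^17, C_2 ≅ Z^12, C_3 ≅ Z^5.

The boundary map ∂_1: C_1 → C_0 maps an edge to its endpoints' difference, ∂[p,q] = q − p. For instance
  ∂[v_6,v_8] = [v_8] − [v_6].
The 9×17 boundary matrix has rank 8 and Smith normal form diag(1,1,1,1,1,1,1,1).

Boundary ∂_2: C_2 → C_1 maps a triangle to the signed sum of its edges. For instance
  ∂[v_5,v_7,v_8] = [v_7,v_8] − [v_5,v_8] + [v_5,v_7],
  ∂[v_2,v_5,v_6] = [v_5,v_6] − [v_2,v_6] + [v_2,v_5].
As a 17×12 matrix over Z this has rank 8, with invariant factors (1,1,1,1,1,1,1,1).

Boundary ∂_3: C_3 → C_2 sends each 3-simplex σ to the alternating sum Σ_i (−1)^i (σ with its i-th vertex removed). For instance
  ∂[v_2,v_6,v_7,v_8] = [v_6,v_7,v_8] − [v_2,v_7,v_8] + [v_2,v_6,v_8] − [v_2,v_6,v_7],
  ∂[v_2,v_5,v_7,v_8] = [v_5,v_7,v_8] − [v_2,v_7,v_8] + [v_2,v_5,v_8] − [v_2,v_5,v_7].
As a 12×5 matrix over Z this has rank 4, with invariant factors (1,1,1,1).

Computing H_k = (kernel of ∂_k) / (image of ∂_{k+1}):

  H_1: rank ker ∂_1 − rank ∂_2 = (17 − 8) − 8 = 1, and the invariant factors of ∂_2 are all 1, so H_1 ≅ Z.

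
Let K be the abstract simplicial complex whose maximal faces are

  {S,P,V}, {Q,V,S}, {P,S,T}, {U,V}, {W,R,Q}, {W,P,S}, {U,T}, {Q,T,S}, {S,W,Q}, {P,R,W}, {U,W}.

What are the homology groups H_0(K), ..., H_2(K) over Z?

H_0 = Z,  H_1 = Z^2,  H_2 = 0.

Order the vertices as P < Q < R < S < T < U < V < W. Listing each simplex with vertices in this order, K has dimension 2 with simplices:

  0-simplices (8): P, Q, R, S, T, U, V, W
  1-simplices (17): PR, PS, PT, PV, PW, QR, QS, QT, QV, QW, RW, ST, SV, SW, TU, UV, UW
  2-simplices (8): PRW, PST, PSV, PSW, QRW, QST, QSV, QSW

Hence C_0 ≅ Z^8, C_1 ≅ Z^17, C_2 ≅ Z^8.

The boundary map ∂_1: C_1 → C_0 sends each edge [p,q] (with p < q) to q − p.
The resulting 8×17 matrix has rank 7, and its Smith normal form has invariant factors (1,1,1,1,1,1,1).

∂_2: C_2 → C_1 acts by ∂[p,q,r] = [q,r] − [p,r] + [p,q]. For instance
  ∂PST = ST − PT + PS,
  ∂QSV = SV − QV + QS.
As a 17×8 matrix over Z this has rank 8, with invariant factors (1,1,1,1,1,1,1,1).

Reading off H_k = ker ∂_k / im ∂_{k+1}:

  H_0: rank C_0 − rank ∂_1 = 8 − 7 = 1, and the invariant factors of ∂_1 are all 1, so H_0 ≅ Z.
  H_1: rank ker ∂_1 − rank ∂_2 = (17 − 7) − 8 = 2, and the invariant factors of ∂_2 are all 1, so H_1 ≅ Z^2.
  H_2: rank ker ∂_2 − rank ∂_3 = (8 − 8) − 0 = 0, and there is no ∂_3, so H_2 ≅ 0.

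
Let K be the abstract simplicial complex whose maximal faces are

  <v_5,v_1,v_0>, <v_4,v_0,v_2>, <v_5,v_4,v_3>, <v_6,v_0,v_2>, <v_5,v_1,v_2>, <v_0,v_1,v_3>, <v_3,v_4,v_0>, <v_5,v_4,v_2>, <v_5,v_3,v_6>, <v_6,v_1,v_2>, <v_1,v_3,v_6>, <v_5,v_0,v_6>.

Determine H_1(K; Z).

Order the vertices as v_0 < v_1 < v_2 < v_3 < v_4 < v_5 < v_6. Listing each simplex with vertices in this order, K has dimension 2 with simplices:

  0-simplices (7): [v_0], [v_1], [v_2], [v_3], [v_4], [v_5], [v_6]
  1-simplices (18): (18 of them)
  2-simplices (12): (12 of them)

so the chain groups are C_0 ≅ Z^7, C_1 ≅ Z^18, C_2 ≅ Z^12.

∂_1: C_1 → C_0 is given by ∂[p,q] = [q] − [p]. For instance
  ∂[v_0,v_3] = [v_3] − [v_0].
As a 7×18 matrix over Z this has rank 6, with invariant factors (1,1,1,1,1,1).

The boundary map ∂_2: C_2 → C_1 maps a triangle to the signed sum of its edges. For instance
  ∂[v_0,v_2,v_4] = [v_2,v_4] − [v_0,v_4] + [v_0,v_2],
  ∂[v_0,v_1,v_5] = [v_1,v_5] − [v_0,v_5] + [v_0,v_1].
As a 18×12 matrix over Z this has rank 12, with invariant factors (1,1,1,1,1,1,1,1,1,1,1,2).

Computing H_k = (kernel of ∂_k) / (image of ∂_{k+1}):

  H_1: rank ker ∂_1 − rank ∂_2 = (18 − 6) − 12 = 0, and ∂_2 has invariant factor 2 > 1, so H_1 ≅ Z_2.

H_1 ≅ Z_2.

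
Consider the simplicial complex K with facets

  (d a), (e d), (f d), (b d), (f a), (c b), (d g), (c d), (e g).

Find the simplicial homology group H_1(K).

H_1 = Z^3.

We work with the vertex ordering a < b < c < d < e < f < g. The simplices of K, each written with vertices in increasing order, are:

  0-simplices (7): a, b, c, d, e, f, g
  1-simplices (9): ad, af, bc, bd, cd, de, df, dg, eg

giving chain groups C_0 ≅ Z^7, C_1 ≅ Z^9.

The boundary map ∂_1: C_1 → C_0 is given by ∂[p,q] = [q] − [p]. For instance
  ∂de = e − d.
As a 7×9 matrix over Z this has rank 6, with invariant factors (1,1,1,1,1,1).

Now H_k = ker ∂_k / im ∂_{k+1}, so:

  H_1: rank ker ∂_1 − rank ∂_2 = (9 − 6) − 0 = 3, and there is no ∂_2, so H_1 = Z^3.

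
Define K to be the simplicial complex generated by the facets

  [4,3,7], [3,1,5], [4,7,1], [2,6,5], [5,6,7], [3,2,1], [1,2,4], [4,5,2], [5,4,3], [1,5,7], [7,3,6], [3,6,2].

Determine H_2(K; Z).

Fix the vertex order 1 < 2 < 3 < 4 < 5 < 6 < 7 and write every simplex with vertices in increasing order. Then dim K = 2 and the simplices of K are:

  0-simplices (7): [1], [2], [3], [4], [5], [6], [7]
  1-simplices (18): [1,2], [1,3], [1,4], [1,5], [1,7], [2,3], [2,4], [2,5], [2,6], [3,4], [3,5], [3,6], [3,7], [4,5], [4,7], [5,6], [5,7], [6,7]
  2-simplices (12): [1,2,3], [1,2,4], [1,3,5], [1,4,7], [1,5,7], [2,3,6], [2,4,5], [2,5,6], [3,4,5], [3,4,7], [3,6,7], [5,6,7]

so the chain groups are C_0 ≅ Z^7, C_1 ≅ Z^18, C_2 ≅ Z^12.

The boundary map ∂_1: C_1 → C_0 sends each edge [p,q] (with p < q) to q − p. For instance
  ∂[5,6] = [6] − [5].
The resulting 7×18 matrix has rank 6, and its Smith normal form has invariant factors (1,1,1,1,1,1).

The boundary map ∂_2: C_2 → C_1 sends each 2-simplex [p,q,r] to [q,r] − [p,r] + [p,q]. For instance
  ∂[5,6,7] = [6,7] − [5,7] + [5,6],
  ∂[1,2,4] = [2,4] − [1,4] + [1,2].
As a 18×12 matrix over Z this has rank 12, with invariant factors (1,1,1,1,1,1,1,1,1,1,1,2).

Reading off H_k = ker ∂_k / im ∂_{k+1}:

  H_2: rank ker ∂_2 − rank ∂_3 = (12 − 12) − 0 = 0, and there is no ∂_3, so H_2 = 0.

(K is a triangulation of the real projective plane RP^2.)

H_2 ≅ 0.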